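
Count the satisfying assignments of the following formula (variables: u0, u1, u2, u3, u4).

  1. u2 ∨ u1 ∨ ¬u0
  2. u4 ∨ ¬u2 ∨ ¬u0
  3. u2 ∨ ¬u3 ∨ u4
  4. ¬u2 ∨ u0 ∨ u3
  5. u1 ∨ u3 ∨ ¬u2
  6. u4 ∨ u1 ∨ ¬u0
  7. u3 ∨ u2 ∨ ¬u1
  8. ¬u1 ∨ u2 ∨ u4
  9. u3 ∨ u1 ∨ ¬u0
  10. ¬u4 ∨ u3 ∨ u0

11

There are 2^5 = 32 truth assignments over (u0, u1, u2, u3, u4).
Split on u1. With u1 = True, the clauses containing u1 are satisfied and ¬u1 drops from the rest; 6 of the 2^4 = 16 assignments to the other variables satisfy what remains.
With u1 = False, by the same count on the reduced clause set, 5 assignments work.
(One model: u0=F, u1=F, u2=F, u3=F, u4=F.)
Total: 6 + 5 = 11.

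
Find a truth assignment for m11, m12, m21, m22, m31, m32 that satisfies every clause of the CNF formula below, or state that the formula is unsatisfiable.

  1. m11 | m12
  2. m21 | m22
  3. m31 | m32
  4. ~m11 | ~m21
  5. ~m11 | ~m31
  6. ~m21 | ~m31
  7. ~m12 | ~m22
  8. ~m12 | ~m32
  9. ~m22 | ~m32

UNSATISFIABLE

Suppose m11 = 1.
(~m21) alone gives m21 = 0.
(m22) alone gives m22 = 1.
(~m31) alone gives m31 = 0.
(m32) alone gives m32 = 1.
That conflicts with the unit clause (~m32).
Backtrack on m11: now try m11 = 0.
(m12) alone gives m12 = 1.
(~m22) alone gives m22 = 0.
(m21) alone gives m21 = 1.
(~m31) alone gives m31 = 0.
(m32) alone gives m32 = 1.
That conflicts with the unit clause (~m32).
Both values of m11 lead to a conflict.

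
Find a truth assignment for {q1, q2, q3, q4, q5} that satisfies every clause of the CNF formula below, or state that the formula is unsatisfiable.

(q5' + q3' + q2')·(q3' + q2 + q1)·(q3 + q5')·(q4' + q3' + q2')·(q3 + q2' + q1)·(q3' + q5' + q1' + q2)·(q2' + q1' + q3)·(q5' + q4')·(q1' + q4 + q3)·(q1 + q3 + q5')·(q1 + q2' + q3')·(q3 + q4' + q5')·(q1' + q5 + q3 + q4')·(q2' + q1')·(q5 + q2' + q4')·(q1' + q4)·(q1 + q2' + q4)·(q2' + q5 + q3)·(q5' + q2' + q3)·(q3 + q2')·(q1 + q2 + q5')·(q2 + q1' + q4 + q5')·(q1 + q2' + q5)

Try q3 = 0.
Unit clause (q5') forces q5 = 0.
Unit clause (q2') forces q2 = 0.
Try q1 = 0.
Every clause is now satisfied; q4 is unconstrained.

q1=0, q2=0, q3=0, q4=1, q5=0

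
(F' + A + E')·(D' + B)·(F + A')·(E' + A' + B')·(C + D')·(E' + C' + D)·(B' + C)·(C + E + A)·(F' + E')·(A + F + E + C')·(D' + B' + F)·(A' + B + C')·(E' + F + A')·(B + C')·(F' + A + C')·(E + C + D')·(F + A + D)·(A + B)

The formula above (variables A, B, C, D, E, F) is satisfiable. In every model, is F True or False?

True

Suppose F = 0.
(A') alone gives A = 0.
(D) alone gives D = 1.
(B) alone gives B = 1.
Now (B') is unsatisfied and unit — conflict.
So every satisfying assignment has F = True.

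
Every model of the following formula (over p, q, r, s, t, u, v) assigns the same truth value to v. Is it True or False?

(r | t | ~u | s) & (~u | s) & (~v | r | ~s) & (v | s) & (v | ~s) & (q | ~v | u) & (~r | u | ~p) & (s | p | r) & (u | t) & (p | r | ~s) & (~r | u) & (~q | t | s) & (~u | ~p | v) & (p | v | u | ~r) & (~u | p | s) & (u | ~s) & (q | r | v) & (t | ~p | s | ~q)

Suppose v = 0.
The clause (s) is unit, so s = 1.
But (~s) is also a unit clause — contradiction.
So every satisfying assignment has v = True.

True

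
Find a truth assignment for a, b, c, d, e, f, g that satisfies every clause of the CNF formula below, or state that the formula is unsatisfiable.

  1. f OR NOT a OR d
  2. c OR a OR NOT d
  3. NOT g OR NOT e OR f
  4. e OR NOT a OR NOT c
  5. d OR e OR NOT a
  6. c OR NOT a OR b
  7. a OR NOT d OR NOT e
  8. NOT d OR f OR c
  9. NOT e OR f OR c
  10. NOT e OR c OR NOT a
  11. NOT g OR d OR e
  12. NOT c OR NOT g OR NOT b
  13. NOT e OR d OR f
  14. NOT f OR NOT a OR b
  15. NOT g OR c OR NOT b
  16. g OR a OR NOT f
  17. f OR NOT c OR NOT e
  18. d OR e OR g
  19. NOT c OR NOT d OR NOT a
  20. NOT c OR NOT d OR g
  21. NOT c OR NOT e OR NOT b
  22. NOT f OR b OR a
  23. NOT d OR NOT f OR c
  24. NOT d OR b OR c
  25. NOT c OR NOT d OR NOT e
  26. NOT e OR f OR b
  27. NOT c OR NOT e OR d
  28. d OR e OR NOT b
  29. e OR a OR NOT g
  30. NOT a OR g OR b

Case f = true:
Case a = false:
Unit clause (g) forces g = true.
Unit clause (b) forces b = true.
Unit clause (NOT c) forces c = false.
But (c) is also a unit clause — contradiction.
Undo a and try a = true.
Unit clause (b) forces b = true.
Case e = true:
Unit clause (c) forces c = true.
But (NOT c) is also a unit clause — contradiction.
Undo e and try e = false.
Unit clause (NOT c) forces c = false.
Unit clause (d) forces d = true.
But (NOT d) is also a unit clause — contradiction.
Both values of e lead to a conflict.
Both values of a lead to a conflict.
Undo f and try f = false.
Case a = false:
Case c = true:
Unit clause (NOT e) forces e = false.
Unit clause (NOT g) forces g = false.
Unit clause (d) forces d = true.
But (NOT d) is also a unit clause — contradiction.
Undo c and try c = false.
Unit clause (NOT d) forces d = false.
Unit clause (NOT e) forces e = false.
Unit clause (NOT g) forces g = false.
But (g) is also a unit clause — contradiction.
Both values of c lead to a conflict.
Undo a and try a = true.
Unit clause (d) forces d = true.
Unit clause (c) forces c = true.
But (NOT c) is also a unit clause — contradiction.
Both values of a lead to a conflict.
Both values of f lead to a conflict.

UNSATISFIABLE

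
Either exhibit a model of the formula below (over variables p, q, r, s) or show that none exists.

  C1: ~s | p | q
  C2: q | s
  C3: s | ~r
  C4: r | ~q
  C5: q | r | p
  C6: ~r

From the singleton clause (~r), r = 0.
From the singleton clause (~q), q = 0.
From the singleton clause (s), s = 1.
From the singleton clause (p), p = 1.
This assignment satisfies each clause.

p ↦ 1,  q ↦ 0,  r ↦ 0,  s ↦ 1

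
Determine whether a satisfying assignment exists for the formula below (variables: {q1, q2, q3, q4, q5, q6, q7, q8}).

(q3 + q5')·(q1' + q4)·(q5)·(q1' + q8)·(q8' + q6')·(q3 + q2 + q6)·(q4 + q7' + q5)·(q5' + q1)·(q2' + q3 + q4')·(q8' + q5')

From the singleton clause (q5), q5 = 1.
From the singleton clause (q3), q3 = 1.
From the singleton clause (q1), q1 = 1.
From the singleton clause (q4), q4 = 1.
From the singleton clause (q8), q8 = 1.
But (q8') is also a unit clause — contradiction.
No assignment satisfies every clause.

No, unsatisfiable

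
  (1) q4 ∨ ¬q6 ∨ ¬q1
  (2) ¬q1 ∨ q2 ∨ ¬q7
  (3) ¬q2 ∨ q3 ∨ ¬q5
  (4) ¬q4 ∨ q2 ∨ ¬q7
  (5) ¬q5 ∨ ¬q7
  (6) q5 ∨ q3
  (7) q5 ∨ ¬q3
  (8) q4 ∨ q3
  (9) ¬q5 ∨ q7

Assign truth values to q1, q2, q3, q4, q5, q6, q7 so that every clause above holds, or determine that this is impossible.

Case q5 = False:
The clause (q3) is unit, so q3 = True.
That conflicts with the unit clause (¬q3).
So q5 must be the other value — set q5 = True.
The clause (¬q7) is unit, so q7 = False.
That conflicts with the unit clause (q7).
Both values of q5 lead to a conflict.

UNSATISFIABLE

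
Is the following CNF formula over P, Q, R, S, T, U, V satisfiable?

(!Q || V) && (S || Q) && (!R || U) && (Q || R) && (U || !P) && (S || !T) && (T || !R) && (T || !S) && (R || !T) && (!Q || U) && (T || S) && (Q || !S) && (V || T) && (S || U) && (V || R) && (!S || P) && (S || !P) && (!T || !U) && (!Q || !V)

Try Q = false.
(S) alone gives S = true.
But (!S) is also a unit clause — contradiction.
That branch fails; take Q = true instead.
(V) alone gives V = true.
But (!V) is also a unit clause — contradiction.
Both values of Q lead to a conflict.
No assignment satisfies every clause.

No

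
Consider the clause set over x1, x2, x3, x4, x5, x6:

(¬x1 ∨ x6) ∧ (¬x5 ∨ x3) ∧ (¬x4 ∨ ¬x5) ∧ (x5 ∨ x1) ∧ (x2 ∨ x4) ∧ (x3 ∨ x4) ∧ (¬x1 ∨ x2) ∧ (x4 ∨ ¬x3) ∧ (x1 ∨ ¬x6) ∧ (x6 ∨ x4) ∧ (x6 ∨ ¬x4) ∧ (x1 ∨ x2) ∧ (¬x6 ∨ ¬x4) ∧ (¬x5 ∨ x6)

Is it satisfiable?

No, unsatisfiable

Branch on x1: set x1 = False.
(x5) alone gives x5 = True.
(x3) alone gives x3 = True.
(¬x4) alone gives x4 = False.
Now (x4) is unsatisfied and unit — conflict.
Undo x1 and try x1 = True.
(x6) alone gives x6 = True.
(x2) alone gives x2 = True.
(¬x4) alone gives x4 = False.
(x3) alone gives x3 = True.
Now (¬x3) is unsatisfied and unit — conflict.
Both values of x1 lead to a conflict.
No assignment satisfies every clause.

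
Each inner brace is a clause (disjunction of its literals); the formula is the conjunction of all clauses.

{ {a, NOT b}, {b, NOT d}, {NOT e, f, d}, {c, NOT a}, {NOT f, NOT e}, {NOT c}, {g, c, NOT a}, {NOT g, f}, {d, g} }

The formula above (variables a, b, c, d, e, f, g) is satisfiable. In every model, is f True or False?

True

Suppose f = false.
Unit clause (NOT c) forces c = false.
Unit clause (NOT a) forces a = false.
Unit clause (NOT b) forces b = false.
Unit clause (NOT d) forces d = false.
Unit clause (NOT e) forces e = false.
Unit clause (NOT g) forces g = false.
Now (g) is unsatisfied and unit — conflict.
So every satisfying assignment has f = True.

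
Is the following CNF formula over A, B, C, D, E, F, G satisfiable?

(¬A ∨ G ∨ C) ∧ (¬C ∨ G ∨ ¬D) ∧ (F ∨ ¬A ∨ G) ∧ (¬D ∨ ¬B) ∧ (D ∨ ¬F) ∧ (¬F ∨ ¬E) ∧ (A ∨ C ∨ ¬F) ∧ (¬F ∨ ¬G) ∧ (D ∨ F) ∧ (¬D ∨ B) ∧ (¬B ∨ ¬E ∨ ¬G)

Try D = False.
(¬F) alone gives F = False.
That conflicts with the unit clause (F).
So D must be the other value — set D = True.
(¬B) alone gives B = False.
That conflicts with the unit clause (B).
Both values of D lead to a conflict.
No assignment satisfies every clause.

Unsatisfiable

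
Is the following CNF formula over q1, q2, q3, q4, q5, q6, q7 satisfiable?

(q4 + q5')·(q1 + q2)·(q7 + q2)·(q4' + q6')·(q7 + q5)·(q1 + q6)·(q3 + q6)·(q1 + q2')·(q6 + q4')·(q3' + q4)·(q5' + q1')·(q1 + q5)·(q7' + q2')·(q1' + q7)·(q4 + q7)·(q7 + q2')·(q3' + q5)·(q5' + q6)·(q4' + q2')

Yes

Suppose q4 = 0.
Unit clause (q5') forces q5 = 0.
Unit clause (q7) forces q7 = 1.
Unit clause (q3') forces q3 = 0.
Unit clause (q6) forces q6 = 1.
Unit clause (q1) forces q1 = 1.
Unit clause (q2') forces q2 = 0.
All clauses are satisfied.
A satisfying assignment: q1: 1,  q2: 0,  q3: 0,  q4: 0,  q5: 0,  q6: 1,  q7: 1.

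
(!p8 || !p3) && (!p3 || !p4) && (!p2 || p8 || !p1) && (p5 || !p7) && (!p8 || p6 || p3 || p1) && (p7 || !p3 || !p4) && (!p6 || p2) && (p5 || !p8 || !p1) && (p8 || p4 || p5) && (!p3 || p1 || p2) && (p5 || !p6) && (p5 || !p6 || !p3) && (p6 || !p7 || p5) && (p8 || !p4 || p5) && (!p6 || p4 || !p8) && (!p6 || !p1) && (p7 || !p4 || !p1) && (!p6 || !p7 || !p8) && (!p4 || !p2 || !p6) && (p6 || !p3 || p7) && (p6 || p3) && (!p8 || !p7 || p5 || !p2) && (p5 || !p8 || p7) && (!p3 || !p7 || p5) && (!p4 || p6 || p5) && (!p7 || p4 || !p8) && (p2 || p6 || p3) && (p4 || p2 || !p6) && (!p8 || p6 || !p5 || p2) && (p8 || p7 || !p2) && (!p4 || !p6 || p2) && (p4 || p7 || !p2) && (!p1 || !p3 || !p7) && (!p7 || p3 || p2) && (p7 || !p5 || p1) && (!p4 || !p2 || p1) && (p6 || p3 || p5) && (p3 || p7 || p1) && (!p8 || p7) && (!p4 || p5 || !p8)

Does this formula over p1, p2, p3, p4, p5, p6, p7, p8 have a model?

Suppose p8 = false.
Suppose p3 = false.
The clause (p6) is unit, so p6 = true.
The clause (p2) is unit, so p2 = true.
The clause (!p1) is unit, so p1 = false.
The clause (p5) is unit, so p5 = true.
The clause (!p4) is unit, so p4 = false.
The clause (p7) is unit, so p7 = true.
Every clause now holds.
A satisfying assignment: p1=false,  p2=true,  p3=false,  p4=false,  p5=true,  p6=true,  p7=true,  p8=false.

Satisfiable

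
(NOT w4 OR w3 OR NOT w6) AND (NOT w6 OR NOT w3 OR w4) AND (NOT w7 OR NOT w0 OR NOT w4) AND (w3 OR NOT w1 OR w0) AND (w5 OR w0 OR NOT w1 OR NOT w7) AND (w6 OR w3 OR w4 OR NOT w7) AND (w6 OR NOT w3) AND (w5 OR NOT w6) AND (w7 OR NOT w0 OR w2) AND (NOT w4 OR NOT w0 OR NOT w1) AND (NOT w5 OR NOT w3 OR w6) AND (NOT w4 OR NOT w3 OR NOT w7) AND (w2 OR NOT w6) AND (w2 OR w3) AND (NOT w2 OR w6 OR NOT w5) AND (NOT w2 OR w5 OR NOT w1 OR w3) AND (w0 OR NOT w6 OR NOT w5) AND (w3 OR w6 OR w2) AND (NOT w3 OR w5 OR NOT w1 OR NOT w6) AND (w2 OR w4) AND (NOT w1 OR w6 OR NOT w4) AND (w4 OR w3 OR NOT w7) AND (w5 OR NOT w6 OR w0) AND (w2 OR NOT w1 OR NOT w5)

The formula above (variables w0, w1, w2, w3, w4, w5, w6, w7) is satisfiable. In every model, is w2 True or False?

Suppose w2 = false.
Unit clause (NOT w6) forces w6 = false.
Unit clause (NOT w3) forces w3 = false.
But (w3) is also a unit clause — contradiction.
So every satisfying assignment has w2 = True.

True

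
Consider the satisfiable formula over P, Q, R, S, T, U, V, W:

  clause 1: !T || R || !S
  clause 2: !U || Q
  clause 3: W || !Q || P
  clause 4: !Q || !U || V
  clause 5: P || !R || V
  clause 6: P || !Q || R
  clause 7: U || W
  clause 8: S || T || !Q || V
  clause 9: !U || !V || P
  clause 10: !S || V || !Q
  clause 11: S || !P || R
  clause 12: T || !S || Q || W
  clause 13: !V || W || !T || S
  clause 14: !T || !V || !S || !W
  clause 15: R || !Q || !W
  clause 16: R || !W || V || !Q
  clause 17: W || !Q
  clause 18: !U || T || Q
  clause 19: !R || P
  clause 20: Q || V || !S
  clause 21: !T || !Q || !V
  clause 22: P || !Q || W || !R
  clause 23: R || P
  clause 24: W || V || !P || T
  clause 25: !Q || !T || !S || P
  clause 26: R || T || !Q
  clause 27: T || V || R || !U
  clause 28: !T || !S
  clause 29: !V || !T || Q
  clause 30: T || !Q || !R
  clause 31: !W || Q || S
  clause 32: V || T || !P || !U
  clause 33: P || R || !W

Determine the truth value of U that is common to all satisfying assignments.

Suppose U = true.
From the singleton clause (Q), Q = true.
From the singleton clause (V), V = true.
From the singleton clause (P), P = true.
From the singleton clause (W), W = true.
From the singleton clause (R), R = true.
From the singleton clause (!T), T = false.
Now (T) is unsatisfied and unit — conflict.
So every satisfying assignment has U = False.

False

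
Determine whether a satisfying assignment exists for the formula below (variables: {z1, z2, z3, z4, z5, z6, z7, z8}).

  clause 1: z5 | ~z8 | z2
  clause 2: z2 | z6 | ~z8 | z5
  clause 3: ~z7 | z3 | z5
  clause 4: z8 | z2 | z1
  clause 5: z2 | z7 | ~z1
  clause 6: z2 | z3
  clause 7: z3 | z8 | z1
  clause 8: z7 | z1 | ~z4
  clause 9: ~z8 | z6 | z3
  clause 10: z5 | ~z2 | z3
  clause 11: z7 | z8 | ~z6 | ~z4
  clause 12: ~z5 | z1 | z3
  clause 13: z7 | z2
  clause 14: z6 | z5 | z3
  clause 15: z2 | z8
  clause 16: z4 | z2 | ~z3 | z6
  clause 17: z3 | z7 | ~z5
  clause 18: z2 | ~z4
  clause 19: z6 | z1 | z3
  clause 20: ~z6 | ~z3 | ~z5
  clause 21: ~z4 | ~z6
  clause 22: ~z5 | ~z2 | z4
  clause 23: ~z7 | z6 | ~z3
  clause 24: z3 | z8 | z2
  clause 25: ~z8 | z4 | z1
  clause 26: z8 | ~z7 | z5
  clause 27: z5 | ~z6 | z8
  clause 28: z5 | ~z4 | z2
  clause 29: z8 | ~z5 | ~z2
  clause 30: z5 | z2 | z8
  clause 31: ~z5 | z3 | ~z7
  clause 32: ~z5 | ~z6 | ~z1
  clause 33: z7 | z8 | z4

Yes, satisfiable

Try z2 = 1.
Try z5 = 0.
(z3) alone gives z3 = 1.
Try z4 = 0.
Try z7 = 0.
(z8) alone gives z8 = 1.
(z1) alone gives z1 = 1.
Every clause is now satisfied; z6 is unconstrained.
A satisfying assignment: z1=1; z2=1; z3=1; z4=0; z5=0; z6=0; z7=0; z8=1.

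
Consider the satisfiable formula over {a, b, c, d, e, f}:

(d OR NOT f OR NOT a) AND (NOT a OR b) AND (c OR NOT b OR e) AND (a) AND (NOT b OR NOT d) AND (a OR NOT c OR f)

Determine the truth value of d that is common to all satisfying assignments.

Suppose d = true.
Unit clause (a) forces a = true.
Unit clause (b) forces b = true.
That conflicts with the unit clause (NOT b).
So every satisfying assignment has d = False.

False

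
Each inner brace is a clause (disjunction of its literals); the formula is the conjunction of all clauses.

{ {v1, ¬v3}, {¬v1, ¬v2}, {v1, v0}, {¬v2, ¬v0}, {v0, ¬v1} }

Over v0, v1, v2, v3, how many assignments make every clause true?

3

There are 2^4 = 16 truth assignments over (v0, v1, v2, v3).
Split on v1. With v1 = True, the clauses containing v1 are satisfied and ¬v1 drops from the rest; 2 of the 2^3 = 8 assignments to the other variables satisfy what remains.
With v1 = False, by the same count on the reduced clause set, 1 assignment works.
(One model: v0=T, v1=F, v2=F, v3=F.)
Total: 2 + 1 = 3.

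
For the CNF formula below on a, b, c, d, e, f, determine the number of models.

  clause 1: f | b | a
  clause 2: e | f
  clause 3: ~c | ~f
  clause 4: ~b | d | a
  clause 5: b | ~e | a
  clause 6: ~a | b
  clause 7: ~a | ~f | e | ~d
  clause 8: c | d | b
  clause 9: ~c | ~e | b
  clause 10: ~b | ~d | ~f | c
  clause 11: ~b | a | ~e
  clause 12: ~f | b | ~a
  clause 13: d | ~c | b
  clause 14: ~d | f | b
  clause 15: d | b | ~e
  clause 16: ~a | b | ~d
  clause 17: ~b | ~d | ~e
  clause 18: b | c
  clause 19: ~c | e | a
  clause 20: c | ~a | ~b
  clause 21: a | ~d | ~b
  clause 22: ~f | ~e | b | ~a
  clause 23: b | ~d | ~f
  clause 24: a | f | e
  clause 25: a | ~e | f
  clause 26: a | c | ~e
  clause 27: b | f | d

There are 2^6 = 64 truth assignments over (a, b, c, d, e, f).
Split on a. With a = 1, the clauses containing a are satisfied and ~a drops from the rest; 1 of the 2^5 = 32 assignments to the other variables satisfy what remains.
With a = 0, by the same count on the reduced clause set, 0 assignments work.
Total: 1 + 0 = 1.

1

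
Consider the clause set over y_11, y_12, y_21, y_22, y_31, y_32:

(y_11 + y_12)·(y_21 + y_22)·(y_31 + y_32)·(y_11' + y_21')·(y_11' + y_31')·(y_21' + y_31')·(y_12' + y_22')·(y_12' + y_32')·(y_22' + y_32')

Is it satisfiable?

Branch on y_11: set y_11 = 1.
The clause (y_21') is unit, so y_21 = 0.
The clause (y_22) is unit, so y_22 = 1.
The clause (y_31') is unit, so y_31 = 0.
The clause (y_32) is unit, so y_32 = 1.
Now (y_32') is unsatisfied and unit — conflict.
Backtrack on y_11: now try y_11 = 0.
The clause (y_12) is unit, so y_12 = 1.
The clause (y_22') is unit, so y_22 = 0.
The clause (y_21) is unit, so y_21 = 1.
The clause (y_31') is unit, so y_31 = 0.
The clause (y_32) is unit, so y_32 = 1.
Now (y_32') is unsatisfied and unit — conflict.
Both values of y_11 lead to a conflict.
No assignment satisfies every clause.

No, unsatisfiable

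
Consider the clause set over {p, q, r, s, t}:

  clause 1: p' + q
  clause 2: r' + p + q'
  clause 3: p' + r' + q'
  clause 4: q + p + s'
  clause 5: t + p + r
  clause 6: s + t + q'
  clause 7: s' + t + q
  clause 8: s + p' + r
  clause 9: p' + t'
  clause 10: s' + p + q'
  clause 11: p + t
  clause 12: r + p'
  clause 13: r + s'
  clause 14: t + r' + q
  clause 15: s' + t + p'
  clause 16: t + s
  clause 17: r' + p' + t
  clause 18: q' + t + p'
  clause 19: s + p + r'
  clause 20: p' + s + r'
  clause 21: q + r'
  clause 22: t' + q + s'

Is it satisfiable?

Yes, satisfiable

Branch on p: set p = 0.
From the singleton clause (t), t = 1.
Branch on r: set r = 0.
From the singleton clause (s'), s = 0.
No clause remains; q is free.
A satisfying assignment: p: 0, q: 0, r: 0, s: 0, t: 1.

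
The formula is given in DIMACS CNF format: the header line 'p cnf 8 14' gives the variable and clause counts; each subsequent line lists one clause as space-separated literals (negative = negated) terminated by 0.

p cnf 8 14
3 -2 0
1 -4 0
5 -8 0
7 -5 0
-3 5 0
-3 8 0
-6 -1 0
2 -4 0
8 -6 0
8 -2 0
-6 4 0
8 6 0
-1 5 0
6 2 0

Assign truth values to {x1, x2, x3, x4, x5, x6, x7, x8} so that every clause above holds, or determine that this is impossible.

Try x3 = True.
Unit clause (x5) forces x5 = True.
Unit clause (x7) forces x7 = True.
Unit clause (x8) forces x8 = True.
Try x1 = True.
Unit clause (¬x6) forces x6 = False.
Unit clause (x2) forces x2 = True.
All clauses hold; x4 can take either value.

x1=True, x2=True, x3=True, x4=False, x5=True, x6=False, x7=True, x8=True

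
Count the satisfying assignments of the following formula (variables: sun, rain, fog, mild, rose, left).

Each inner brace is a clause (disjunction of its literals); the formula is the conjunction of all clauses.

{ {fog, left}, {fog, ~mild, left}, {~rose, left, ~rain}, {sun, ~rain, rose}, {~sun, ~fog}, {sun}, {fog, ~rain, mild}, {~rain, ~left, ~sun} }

There are 2^6 = 64 truth assignments over (sun, rain, fog, mild, rose, left).
Split on rain. With rain = 1, the clauses containing rain are satisfied and ~rain drops from the rest; 0 of the 2^5 = 32 assignments to the other variables satisfy what remains.
With rain = 0, by the same count on the reduced clause set, 4 assignments work.
(One model: sun=T, rain=F, fog=F, mild=F, rose=F, left=T.)
Total: 0 + 4 = 4.

4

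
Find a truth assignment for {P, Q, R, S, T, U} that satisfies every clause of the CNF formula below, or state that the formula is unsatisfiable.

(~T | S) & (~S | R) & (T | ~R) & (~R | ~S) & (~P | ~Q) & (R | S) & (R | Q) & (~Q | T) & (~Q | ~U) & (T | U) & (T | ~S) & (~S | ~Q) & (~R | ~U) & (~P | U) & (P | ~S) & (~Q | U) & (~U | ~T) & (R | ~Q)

UNSATISFIABLE

Try T = 0.
From the singleton clause (~R), R = 0.
From the singleton clause (~S), S = 0.
Now (S) is unsatisfied and unit — conflict.
So T must be the other value — set T = 1.
From the singleton clause (S), S = 1.
From the singleton clause (R), R = 1.
Now (~R) is unsatisfied and unit — conflict.
Both values of T lead to a conflict.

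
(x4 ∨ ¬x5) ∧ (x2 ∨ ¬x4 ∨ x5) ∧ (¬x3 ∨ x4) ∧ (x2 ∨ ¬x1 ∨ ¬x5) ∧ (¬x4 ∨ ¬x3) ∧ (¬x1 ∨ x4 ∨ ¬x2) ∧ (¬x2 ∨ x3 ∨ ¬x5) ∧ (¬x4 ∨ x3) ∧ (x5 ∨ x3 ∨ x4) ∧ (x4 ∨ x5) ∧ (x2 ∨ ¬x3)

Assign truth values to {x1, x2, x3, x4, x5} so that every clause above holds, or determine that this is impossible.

Try x4 = True.
(¬x3) alone gives x3 = False.
That conflicts with the unit clause (x3).
Backtrack on x4: now try x4 = False.
(¬x5) alone gives x5 = False.
That conflicts with the unit clause (x5).
Neither x4 = True nor x4 = False works.

UNSATISFIABLE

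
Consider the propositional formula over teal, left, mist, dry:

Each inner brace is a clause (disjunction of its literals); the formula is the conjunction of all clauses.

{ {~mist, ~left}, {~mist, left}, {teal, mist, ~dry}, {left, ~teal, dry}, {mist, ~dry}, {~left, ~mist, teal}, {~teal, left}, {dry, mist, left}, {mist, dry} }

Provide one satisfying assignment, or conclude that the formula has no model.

UNSATISFIABLE

Try mist = 0.
From the singleton clause (~dry), dry = 0.
Now (dry) is unsatisfied and unit — conflict.
Undo mist and try mist = 1.
From the singleton clause (~left), left = 0.
Now (left) is unsatisfied and unit — conflict.
Either choice for mist ends in contradiction.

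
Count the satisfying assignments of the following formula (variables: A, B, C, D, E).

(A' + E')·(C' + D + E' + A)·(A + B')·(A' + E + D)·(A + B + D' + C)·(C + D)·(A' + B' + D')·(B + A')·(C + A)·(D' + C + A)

3

There are 2^5 = 32 truth assignments over (A, B, C, D, E).
Split on C. With C = 1, the clauses containing C are satisfied and C' drops from the rest; 3 of the 2^4 = 16 assignments to the other variables satisfy what remains.
With C = 0, by the same count on the reduced clause set, 0 assignments work.
Total: 3 + 0 = 3.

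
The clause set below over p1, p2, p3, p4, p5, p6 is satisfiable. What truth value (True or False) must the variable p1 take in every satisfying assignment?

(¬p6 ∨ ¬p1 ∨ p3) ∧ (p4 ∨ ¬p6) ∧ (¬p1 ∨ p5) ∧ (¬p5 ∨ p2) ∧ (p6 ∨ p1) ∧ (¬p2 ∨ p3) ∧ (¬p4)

True

Suppose p1 = False.
Unit clause (p6) forces p6 = True.
Unit clause (p4) forces p4 = True.
That conflicts with the unit clause (¬p4).
So every satisfying assignment has p1 = True.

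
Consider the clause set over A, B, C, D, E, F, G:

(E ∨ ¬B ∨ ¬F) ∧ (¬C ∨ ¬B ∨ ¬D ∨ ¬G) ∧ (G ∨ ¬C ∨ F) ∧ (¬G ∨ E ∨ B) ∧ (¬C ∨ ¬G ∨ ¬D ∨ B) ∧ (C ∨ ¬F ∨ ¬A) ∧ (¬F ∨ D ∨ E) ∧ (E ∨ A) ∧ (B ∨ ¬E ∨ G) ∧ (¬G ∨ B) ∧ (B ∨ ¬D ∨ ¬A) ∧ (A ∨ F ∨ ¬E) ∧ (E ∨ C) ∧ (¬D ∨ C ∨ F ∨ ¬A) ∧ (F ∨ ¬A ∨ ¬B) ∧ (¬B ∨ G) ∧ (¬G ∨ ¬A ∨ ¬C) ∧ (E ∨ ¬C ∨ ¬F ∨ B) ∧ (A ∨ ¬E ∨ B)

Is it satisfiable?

Yes

Branch on E: set E = True.
Branch on B: set B = True.
(G) alone gives G = True.
Branch on C: set C = False.
Branch on F: set F = True.
(¬A) alone gives A = False.
All clauses hold; D can take either value.
A satisfying assignment: A: False; B: True; C: False; D: False; E: True; F: True; G: True.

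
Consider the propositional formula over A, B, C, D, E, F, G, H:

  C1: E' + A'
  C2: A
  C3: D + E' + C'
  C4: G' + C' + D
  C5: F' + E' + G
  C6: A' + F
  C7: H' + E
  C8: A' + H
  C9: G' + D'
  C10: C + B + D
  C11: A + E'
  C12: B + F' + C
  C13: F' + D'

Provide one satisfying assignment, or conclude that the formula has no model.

From the singleton clause (A), A = 1.
From the singleton clause (E'), E = 0.
From the singleton clause (F), F = 1.
From the singleton clause (H'), H = 0.
That conflicts with the unit clause (H).

UNSATISFIABLE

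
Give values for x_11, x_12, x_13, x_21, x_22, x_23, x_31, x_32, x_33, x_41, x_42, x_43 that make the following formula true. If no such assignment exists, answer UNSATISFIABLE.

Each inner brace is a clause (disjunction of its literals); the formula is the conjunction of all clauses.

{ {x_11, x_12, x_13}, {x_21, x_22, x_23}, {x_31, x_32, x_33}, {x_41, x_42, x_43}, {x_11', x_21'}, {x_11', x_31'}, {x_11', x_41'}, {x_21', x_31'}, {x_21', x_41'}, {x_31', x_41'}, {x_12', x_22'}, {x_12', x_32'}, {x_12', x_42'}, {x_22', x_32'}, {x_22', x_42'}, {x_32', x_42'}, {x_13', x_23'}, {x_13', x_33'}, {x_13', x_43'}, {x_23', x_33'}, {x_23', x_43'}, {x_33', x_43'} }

Case x_11 = 0:
Case x_12 = 1:
The clause (x_22') is unit, so x_22 = 0.
The clause (x_32') is unit, so x_32 = 0.
The clause (x_42') is unit, so x_42 = 0.
Case x_21 = 1:
The clause (x_31') is unit, so x_31 = 0.
The clause (x_33) is unit, so x_33 = 1.
The clause (x_41') is unit, so x_41 = 0.
The clause (x_43) is unit, so x_43 = 1.
That conflicts with the unit clause (x_43').
Undo x_21 and try x_21 = 0.
The clause (x_23) is unit, so x_23 = 1.
The clause (x_13') is unit, so x_13 = 0.
The clause (x_33') is unit, so x_33 = 0.
The clause (x_31) is unit, so x_31 = 1.
The clause (x_41') is unit, so x_41 = 0.
The clause (x_43) is unit, so x_43 = 1.
That conflicts with the unit clause (x_43').
Either choice for x_21 ends in contradiction.
Undo x_12 and try x_12 = 0.
The clause (x_13) is unit, so x_13 = 1.
The clause (x_23') is unit, so x_23 = 0.
The clause (x_33') is unit, so x_33 = 0.
The clause (x_43') is unit, so x_43 = 0.
Case x_21 = 1:
The clause (x_31') is unit, so x_31 = 0.
The clause (x_32) is unit, so x_32 = 1.
The clause (x_41') is unit, so x_41 = 0.
The clause (x_42) is unit, so x_42 = 1.
That conflicts with the unit clause (x_42').
Undo x_21 and try x_21 = 0.
The clause (x_22) is unit, so x_22 = 1.
The clause (x_32') is unit, so x_32 = 0.
The clause (x_31) is unit, so x_31 = 1.
The clause (x_41') is unit, so x_41 = 0.
The clause (x_42) is unit, so x_42 = 1.
That conflicts with the unit clause (x_42').
Either choice for x_21 ends in contradiction.
Either choice for x_12 ends in contradiction.
Undo x_11 and try x_11 = 1.
The clause (x_21') is unit, so x_21 = 0.
The clause (x_31') is unit, so x_31 = 0.
The clause (x_41') is unit, so x_41 = 0.
Case x_22 = 1:
The clause (x_12') is unit, so x_12 = 0.
The clause (x_32') is unit, so x_32 = 0.
The clause (x_33) is unit, so x_33 = 1.
The clause (x_42') is unit, so x_42 = 0.
The clause (x_43) is unit, so x_43 = 1.
That conflicts with the unit clause (x_43').
Undo x_22 and try x_22 = 0.
The clause (x_23) is unit, so x_23 = 1.
The clause (x_13') is unit, so x_13 = 0.
The clause (x_33') is unit, so x_33 = 0.
The clause (x_32) is unit, so x_32 = 1.
The clause (x_12') is unit, so x_12 = 0.
The clause (x_42') is unit, so x_42 = 0.
The clause (x_43) is unit, so x_43 = 1.
That conflicts with the unit clause (x_43').
Either choice for x_22 ends in contradiction.
Either choice for x_11 ends in contradiction.

UNSATISFIABLE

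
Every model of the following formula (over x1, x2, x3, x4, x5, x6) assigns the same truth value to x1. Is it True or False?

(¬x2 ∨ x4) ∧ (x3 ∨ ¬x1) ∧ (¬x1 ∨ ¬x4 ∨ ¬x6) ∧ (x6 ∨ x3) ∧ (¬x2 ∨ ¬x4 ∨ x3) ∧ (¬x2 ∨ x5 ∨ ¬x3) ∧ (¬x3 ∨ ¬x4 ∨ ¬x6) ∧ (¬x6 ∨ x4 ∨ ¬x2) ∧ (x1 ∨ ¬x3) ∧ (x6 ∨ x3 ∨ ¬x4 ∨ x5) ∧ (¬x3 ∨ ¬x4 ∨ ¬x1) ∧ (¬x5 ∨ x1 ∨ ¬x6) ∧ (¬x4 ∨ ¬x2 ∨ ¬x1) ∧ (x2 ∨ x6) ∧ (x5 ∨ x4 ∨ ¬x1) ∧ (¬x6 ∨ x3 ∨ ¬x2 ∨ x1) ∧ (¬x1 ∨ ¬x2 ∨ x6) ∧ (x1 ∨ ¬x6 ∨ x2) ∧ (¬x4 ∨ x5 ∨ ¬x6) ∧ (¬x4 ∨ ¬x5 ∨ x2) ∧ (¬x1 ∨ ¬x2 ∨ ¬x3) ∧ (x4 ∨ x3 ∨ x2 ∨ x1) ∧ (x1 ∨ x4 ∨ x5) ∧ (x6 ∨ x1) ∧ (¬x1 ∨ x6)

True

Suppose x1 = False.
From the singleton clause (¬x3), x3 = False.
From the singleton clause (x6), x6 = True.
From the singleton clause (¬x5), x5 = False.
From the singleton clause (¬x2), x2 = False.
That conflicts with the unit clause (x2).
So every satisfying assignment has x1 = True.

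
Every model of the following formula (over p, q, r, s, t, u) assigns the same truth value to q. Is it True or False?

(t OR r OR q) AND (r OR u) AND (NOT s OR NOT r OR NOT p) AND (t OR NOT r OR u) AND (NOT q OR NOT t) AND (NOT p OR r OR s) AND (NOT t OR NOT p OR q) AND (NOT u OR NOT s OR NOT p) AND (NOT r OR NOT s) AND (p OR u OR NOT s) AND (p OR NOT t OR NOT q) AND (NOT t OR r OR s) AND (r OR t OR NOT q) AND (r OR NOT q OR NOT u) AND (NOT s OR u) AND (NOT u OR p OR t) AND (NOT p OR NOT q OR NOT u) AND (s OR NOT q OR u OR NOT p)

False

Suppose q = true.
The clause (NOT t) is unit, so t = false.
The clause (r) is unit, so r = true.
The clause (u) is unit, so u = true.
The clause (NOT s) is unit, so s = false.
The clause (p) is unit, so p = true.
But (NOT p) is also a unit clause — contradiction.
So every satisfying assignment has q = False.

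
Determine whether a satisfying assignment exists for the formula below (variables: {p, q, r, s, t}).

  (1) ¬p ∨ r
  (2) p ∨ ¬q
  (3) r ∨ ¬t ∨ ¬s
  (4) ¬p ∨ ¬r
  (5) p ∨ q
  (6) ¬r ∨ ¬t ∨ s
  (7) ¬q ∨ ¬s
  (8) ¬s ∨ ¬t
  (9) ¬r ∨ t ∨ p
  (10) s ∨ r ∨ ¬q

Case p = False:
From the singleton clause (¬q), q = False.
But (q) is also a unit clause — contradiction.
That branch fails; take p = True instead.
From the singleton clause (r), r = True.
But (¬r) is also a unit clause — contradiction.
Both values of p lead to a conflict.
No assignment satisfies every clause.

No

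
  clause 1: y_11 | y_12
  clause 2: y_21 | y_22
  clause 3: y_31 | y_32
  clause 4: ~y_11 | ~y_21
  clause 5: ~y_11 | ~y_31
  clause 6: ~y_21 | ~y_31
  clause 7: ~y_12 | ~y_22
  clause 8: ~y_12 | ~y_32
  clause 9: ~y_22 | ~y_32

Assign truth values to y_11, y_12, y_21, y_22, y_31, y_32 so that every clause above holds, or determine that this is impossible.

Case y_11 = 1:
(~y_21) alone gives y_21 = 0.
(y_22) alone gives y_22 = 1.
(~y_31) alone gives y_31 = 0.
(y_32) alone gives y_32 = 1.
Now (~y_32) is unsatisfied and unit — conflict.
Backtrack on y_11: now try y_11 = 0.
(y_12) alone gives y_12 = 1.
(~y_22) alone gives y_22 = 0.
(y_21) alone gives y_21 = 1.
(~y_31) alone gives y_31 = 0.
(y_32) alone gives y_32 = 1.
Now (~y_32) is unsatisfied and unit — conflict.
Either choice for y_11 ends in contradiction.

UNSATISFIABLE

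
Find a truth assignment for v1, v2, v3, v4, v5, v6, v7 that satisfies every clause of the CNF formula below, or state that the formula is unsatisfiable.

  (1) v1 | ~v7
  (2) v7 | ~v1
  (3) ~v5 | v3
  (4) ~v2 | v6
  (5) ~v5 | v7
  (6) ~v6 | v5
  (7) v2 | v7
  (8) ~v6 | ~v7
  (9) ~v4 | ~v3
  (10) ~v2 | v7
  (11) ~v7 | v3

v1=1; v2=0; v3=1; v4=0; v5=0; v6=0; v7=1

Try v1 = 1.
From the singleton clause (v7), v7 = 1.
From the singleton clause (~v6), v6 = 0.
From the singleton clause (~v2), v2 = 0.
From the singleton clause (v3), v3 = 1.
From the singleton clause (~v4), v4 = 0.
All clauses hold; v5 can take either value.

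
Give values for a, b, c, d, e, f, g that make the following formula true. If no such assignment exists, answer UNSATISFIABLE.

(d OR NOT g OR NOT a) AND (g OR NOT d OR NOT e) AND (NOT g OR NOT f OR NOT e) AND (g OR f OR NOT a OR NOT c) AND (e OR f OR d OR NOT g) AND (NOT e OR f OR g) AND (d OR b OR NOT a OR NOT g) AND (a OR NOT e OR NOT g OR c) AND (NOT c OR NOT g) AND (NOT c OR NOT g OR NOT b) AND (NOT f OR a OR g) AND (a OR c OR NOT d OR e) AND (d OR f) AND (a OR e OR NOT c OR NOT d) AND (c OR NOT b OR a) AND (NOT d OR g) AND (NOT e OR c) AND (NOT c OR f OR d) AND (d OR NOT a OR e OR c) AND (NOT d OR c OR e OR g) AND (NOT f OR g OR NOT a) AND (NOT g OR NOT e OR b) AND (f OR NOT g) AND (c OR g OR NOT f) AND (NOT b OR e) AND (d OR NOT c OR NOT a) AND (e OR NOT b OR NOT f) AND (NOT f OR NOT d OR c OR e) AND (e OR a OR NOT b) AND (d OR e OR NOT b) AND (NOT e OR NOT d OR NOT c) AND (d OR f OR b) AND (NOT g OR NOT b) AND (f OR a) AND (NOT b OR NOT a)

Case c = false:
(NOT e) alone gives e = false.
(NOT b) alone gives b = false.
Case a = false:
(NOT d) alone gives d = false.
(f) alone gives f = true.
(g) alone gives g = true.
Every clause now holds.

a=false,  b=false,  c=false,  d=false,  e=false,  f=true,  g=true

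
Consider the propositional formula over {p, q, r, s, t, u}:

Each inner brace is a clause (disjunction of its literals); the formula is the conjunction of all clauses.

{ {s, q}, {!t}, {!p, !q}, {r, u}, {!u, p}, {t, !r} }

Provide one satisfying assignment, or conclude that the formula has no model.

(!t) alone gives t = false.
(!r) alone gives r = false.
(u) alone gives u = true.
(p) alone gives p = true.
(!q) alone gives q = false.
(s) alone gives s = true.
This assignment satisfies each clause.

p ↦ true, q ↦ false, r ↦ false, s ↦ true, t ↦ false, u ↦ true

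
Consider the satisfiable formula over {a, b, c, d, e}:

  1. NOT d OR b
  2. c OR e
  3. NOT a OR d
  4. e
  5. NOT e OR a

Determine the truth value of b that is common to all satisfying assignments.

Suppose b = false.
From the singleton clause (NOT d), d = false.
From the singleton clause (NOT a), a = false.
From the singleton clause (e), e = true.
Now (NOT e) is unsatisfied and unit — conflict.
So every satisfying assignment has b = True.

True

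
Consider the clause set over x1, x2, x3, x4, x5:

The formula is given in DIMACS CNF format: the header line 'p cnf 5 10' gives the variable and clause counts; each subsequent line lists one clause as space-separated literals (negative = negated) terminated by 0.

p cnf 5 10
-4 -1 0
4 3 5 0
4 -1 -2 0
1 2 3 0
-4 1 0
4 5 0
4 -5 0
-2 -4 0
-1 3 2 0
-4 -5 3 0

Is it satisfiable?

No, unsatisfiable

Suppose x4 = False.
The clause (x5) is unit, so x5 = True.
That conflicts with the unit clause (¬x5).
Undo x4 and try x4 = True.
The clause (¬x1) is unit, so x1 = False.
That conflicts with the unit clause (x1).
Neither x4 = True nor x4 = False works.
No assignment satisfies every clause.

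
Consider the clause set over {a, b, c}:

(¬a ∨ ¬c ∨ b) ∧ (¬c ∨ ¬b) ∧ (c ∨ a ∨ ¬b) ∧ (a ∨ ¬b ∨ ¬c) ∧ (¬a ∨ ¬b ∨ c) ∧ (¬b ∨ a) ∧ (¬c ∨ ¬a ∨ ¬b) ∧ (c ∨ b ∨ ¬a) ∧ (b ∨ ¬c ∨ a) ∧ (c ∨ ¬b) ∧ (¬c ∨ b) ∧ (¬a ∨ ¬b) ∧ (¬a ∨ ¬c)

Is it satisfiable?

Yes, satisfiable

Case c = False:
(¬b) alone gives b = False.
(¬a) alone gives a = False.
This assignment satisfies each clause.
A satisfying assignment: a ↦ False; b ↦ False; c ↦ False.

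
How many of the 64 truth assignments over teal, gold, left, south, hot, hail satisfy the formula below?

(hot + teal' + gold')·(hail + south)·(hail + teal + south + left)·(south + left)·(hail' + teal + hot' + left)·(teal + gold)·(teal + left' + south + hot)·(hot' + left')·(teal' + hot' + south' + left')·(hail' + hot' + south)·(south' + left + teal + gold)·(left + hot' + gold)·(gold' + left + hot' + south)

12

There are 2^6 = 64 truth assignments over (teal, gold, left, south, hot, hail).
Split on teal. With teal = 1, the clauses containing teal are satisfied and teal' drops from the rest; 7 of the 2^5 = 32 assignments to the other variables satisfy what remains.
With teal = 0, by the same count on the reduced clause set, 5 assignments work.
(One model: teal=F, gold=T, left=F, south=T, hot=F, hail=F.)
Total: 7 + 5 = 12.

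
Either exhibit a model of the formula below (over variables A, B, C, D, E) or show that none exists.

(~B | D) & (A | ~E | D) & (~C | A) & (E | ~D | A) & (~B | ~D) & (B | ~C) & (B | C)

UNSATISFIABLE

Try B = 0.
The clause (~C) is unit, so C = 0.
Now (C) is unsatisfied and unit — conflict.
That branch fails; take B = 1 instead.
The clause (D) is unit, so D = 1.
Now (~D) is unsatisfied and unit — conflict.
Neither B = 1 nor B = 0 works.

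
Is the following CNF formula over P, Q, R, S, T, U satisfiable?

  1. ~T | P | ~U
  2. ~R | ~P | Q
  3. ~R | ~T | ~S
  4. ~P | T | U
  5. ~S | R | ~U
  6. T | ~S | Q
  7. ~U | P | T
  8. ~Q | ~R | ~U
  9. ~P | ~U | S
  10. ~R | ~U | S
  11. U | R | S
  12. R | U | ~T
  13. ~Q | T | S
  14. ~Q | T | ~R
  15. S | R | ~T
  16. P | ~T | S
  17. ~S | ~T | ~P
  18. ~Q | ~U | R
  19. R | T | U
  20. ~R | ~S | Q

Try T = 1.
Try P = 1.
Unit clause (~S) forces S = 0.
Unit clause (~U) forces U = 0.
Unit clause (R) forces R = 1.
Unit clause (Q) forces Q = 1.
This assignment satisfies each clause.
A satisfying assignment: P=1, Q=1, R=1, S=0, T=1, U=0.

Satisfiable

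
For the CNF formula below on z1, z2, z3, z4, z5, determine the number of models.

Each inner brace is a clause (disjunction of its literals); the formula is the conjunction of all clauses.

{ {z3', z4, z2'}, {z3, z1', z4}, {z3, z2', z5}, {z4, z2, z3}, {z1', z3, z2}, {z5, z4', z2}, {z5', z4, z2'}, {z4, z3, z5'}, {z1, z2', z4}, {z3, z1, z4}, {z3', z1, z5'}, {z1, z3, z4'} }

There are 2^5 = 32 truth assignments over (z1, z2, z3, z4, z5).
Split on z2. With z2 = 1, the clauses containing z2 are satisfied and z2' drops from the rest; 4 of the 2^4 = 16 assignments to the other variables satisfy what remains.
With z2 = 0, by the same count on the reduced clause set, 4 assignments work.
(One model: z1=F, z2=F, z3=T, z4=F, z5=F.)
Total: 4 + 4 = 8.

8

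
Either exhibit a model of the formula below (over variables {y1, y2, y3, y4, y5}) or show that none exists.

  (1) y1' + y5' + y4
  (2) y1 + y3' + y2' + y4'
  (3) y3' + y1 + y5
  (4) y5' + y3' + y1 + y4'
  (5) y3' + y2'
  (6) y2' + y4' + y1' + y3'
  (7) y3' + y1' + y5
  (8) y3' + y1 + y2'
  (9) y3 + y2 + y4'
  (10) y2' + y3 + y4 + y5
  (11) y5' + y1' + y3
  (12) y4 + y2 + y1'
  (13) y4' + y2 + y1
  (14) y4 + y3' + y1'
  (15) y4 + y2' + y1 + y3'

y1=0, y2=0, y3=1, y4=0, y5=1

Branch on y3: set y3 = 1.
Unit clause (y2') forces y2 = 0.
Branch on y1: set y1 = 0.
Unit clause (y5) forces y5 = 1.
Unit clause (y4') forces y4 = 0.
All clauses are satisfied.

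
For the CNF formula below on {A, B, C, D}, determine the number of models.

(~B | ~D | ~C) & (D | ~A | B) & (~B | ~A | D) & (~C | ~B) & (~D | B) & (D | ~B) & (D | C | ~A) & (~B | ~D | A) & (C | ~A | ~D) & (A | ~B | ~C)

There are 2^4 = 16 truth assignments over (A, B, C, D).
Split on A. With A = 1, the clauses containing A are satisfied and ~A drops from the rest; 0 of the 2^3 = 8 assignments to the other variables satisfy what remains.
With A = 0, by the same count on the reduced clause set, 2 assignments work.
Total: 0 + 2 = 2.

2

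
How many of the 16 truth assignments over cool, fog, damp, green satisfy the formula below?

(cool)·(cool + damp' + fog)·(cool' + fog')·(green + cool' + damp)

3

There are 2^4 = 16 truth assignments over (cool, fog, damp, green).
Check each against the 4 clauses (columns in the order cool, fog, damp, green):
  F F F F  ✗ fails (cool)
  F F F T  ✗ fails (cool)
  F F T F  ✗ fails (cool)
  F F T T  ✗ fails (cool)
  F T F F  ✗ fails (cool)
  F T F T  ✗ fails (cool)
  F T T F  ✗ fails (cool)
  F T T T  ✗ fails (cool)
  T F F F  ✗ fails (green + cool' + damp)
  T F F T  ✓ satisfies all
  T F T F  ✓ satisfies all
  T F T T  ✓ satisfies all
  T T F F  ✗ fails (cool' + fog')
  T T F T  ✗ fails (cool' + fog')
  T T T F  ✗ fails (cool' + fog')
  T T T T  ✗ fails (cool' + fog')
3 of the 16 rows are models.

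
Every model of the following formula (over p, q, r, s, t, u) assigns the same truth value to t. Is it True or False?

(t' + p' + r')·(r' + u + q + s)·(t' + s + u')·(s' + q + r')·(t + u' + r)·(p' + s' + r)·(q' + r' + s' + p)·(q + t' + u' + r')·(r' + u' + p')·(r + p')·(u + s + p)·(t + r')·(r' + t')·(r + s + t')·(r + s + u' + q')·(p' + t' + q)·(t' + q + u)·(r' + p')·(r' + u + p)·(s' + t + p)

Suppose t = 0.
Unit clause (r') forces r = 0.
Unit clause (u') forces u = 0.
Unit clause (p') forces p = 0.
Unit clause (s) forces s = 1.
But (s') is also a unit clause — contradiction.
So every satisfying assignment has t = True.

True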